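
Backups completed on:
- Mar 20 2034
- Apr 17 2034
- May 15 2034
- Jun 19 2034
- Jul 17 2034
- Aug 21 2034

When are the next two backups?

Gaps: 28, 28, 35, 28, 35 days — a mix of 28 and 35. Every date is a Monday.
Each is the 3rd Monday of its month.
September 2034 — 3rd Monday is Sep 18 2034.
3rd Monday of October 2034: Oct 16 2034.

Sep 18 2034, Oct 16 2034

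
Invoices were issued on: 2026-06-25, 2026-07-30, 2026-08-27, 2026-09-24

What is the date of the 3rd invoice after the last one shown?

All Thursdays; the gaps (35, 28, 28) vary with month length.
This is the last Thursday of each month.
October 2026 ends with Thursday 2026-10-29.
Last Thursday of November 2026: 2026-11-26.
Last Thursday of December 2026: 2026-12-31.

2026-12-31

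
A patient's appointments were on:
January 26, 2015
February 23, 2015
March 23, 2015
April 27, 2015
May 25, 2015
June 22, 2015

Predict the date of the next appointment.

Gaps: 28, 28, 35, 28, 28 days — a mix of 28 and 35. Every date is a Monday.
Each is the 4th Monday of its month.
July 2015 — 4th Monday is July 27, 2015.

July 27, 2015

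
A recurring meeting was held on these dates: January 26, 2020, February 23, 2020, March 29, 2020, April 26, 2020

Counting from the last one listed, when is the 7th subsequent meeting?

These are Sundays with 28, 35, 28-day gaps.
Each is the final Sunday of its month — March 29, 2020 is past the 28th, so '4th Sunday' doesn't fit.
Last Sunday of May 2020: May 31, 2020.
June 2020 ends with Sunday June 28, 2020.
Last Sunday of July 2020: July 26, 2020.
August 2020 ends with Sunday August 30, 2020.
September 2020 ends with Sunday September 27, 2020.
October 2020 ends with Sunday October 25, 2020.
Last Sunday of November 2020: November 29, 2020.

November 29, 2020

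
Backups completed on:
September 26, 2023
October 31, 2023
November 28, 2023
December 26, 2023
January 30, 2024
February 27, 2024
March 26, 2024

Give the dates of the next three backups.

April 30, 2024; May 28, 2024; June 25, 2024

These are Tuesdays with 35, 28, 28, 35, 28, 28-day gaps.
Each is the final Tuesday of its month — October 31, 2023 is past the 28th, so '4th Tuesday' doesn't fit.
April 2024 ends with Tuesday April 30, 2024.
Last Tuesday of May 2024: May 28, 2024.
June 2024 ends with Tuesday June 25, 2024.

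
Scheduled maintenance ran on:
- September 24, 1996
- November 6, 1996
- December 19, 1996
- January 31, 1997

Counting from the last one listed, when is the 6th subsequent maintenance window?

The spacing is 43, 43, 43 days — always 43 days.
January 31, 1997 + 43 days = March 15, 1997.
March 15, 1997 + 43 days = April 27, 1997.
April 27, 1997 + 43 days = June 9, 1997.
June 9, 1997 + 43 days = July 22, 1997.
July 22, 1997 + 43 days = September 3, 1997.
September 3, 1997 + 43 days = October 16, 1997.

October 16, 1997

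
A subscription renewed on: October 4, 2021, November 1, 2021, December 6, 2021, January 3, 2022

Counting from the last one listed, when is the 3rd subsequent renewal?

April 4, 2022

All dates are Mondays, 28, 35, 28 days apart.
Specifically, the 1st Monday of each month.
February 2022 — 1st Monday is February 7, 2022.
March 2022 — 1st Monday is March 7, 2022.
April 2022 — 1st Monday is April 4, 2022.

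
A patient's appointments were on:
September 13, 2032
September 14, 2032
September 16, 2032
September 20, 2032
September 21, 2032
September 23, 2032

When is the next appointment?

The gap pattern 1, 2, 4, 1, 2 repeats every 3 events.
These are the Mondays, Tuesdays and Thursdays of each week.
The following Monday is September 27, 2032.

September 27, 2032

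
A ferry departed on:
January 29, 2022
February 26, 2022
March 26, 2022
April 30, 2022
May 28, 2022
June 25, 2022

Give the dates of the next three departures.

These are Saturdays with 28, 28, 35, 28, 28-day gaps.
Each is the final Saturday of its month — January 29, 2022 is past the 28th, so '4th Saturday' doesn't fit.
July 2022 ends with Saturday July 30, 2022.
Last Saturday of August 2022: August 27, 2022.
Last Saturday of September 2022: September 24, 2022.

July 30, 2022; August 27, 2022; September 24, 2022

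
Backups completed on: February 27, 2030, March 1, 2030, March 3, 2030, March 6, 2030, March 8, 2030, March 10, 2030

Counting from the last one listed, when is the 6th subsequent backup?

March 24, 2030

Every event lands on a Wednesday or Friday or Sunday (gaps cycle 2, 2, 3, 2, 2).
So the schedule is: every Wednesday, Friday and Sunday.
Next Wednesday: March 13, 2030.
The following Friday is March 15, 2030.
The following Sunday is March 17, 2030.
Next Wednesday: March 20, 2030.
Next Friday: March 22, 2030.
Next Sunday: March 24, 2030.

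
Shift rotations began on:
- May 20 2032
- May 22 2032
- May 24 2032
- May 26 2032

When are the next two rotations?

May 28 2032, May 30 2032

Gaps between consecutive events: 2, 2, 2 days — a constant 2-day interval.
May 26 2032 + 2 days = May 28 2032.
May 28 2032 + 2 days = May 30 2032.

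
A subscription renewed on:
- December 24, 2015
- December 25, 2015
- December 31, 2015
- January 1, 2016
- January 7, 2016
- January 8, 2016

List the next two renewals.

The gap pattern 1, 6, 1, 6, 1 repeats every 2 events.
These are the Thursdays and Fridays of each week.
Next Thursday: January 14, 2016.
Next Friday: January 15, 2016.

January 14, 2016; January 15, 2016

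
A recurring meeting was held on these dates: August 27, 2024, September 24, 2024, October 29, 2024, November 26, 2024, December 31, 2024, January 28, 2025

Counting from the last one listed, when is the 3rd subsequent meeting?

These are Tuesdays with 28, 35, 28, 35, 28-day gaps.
Each is the final Tuesday of its month — October 29, 2024 is past the 28th, so '4th Tuesday' doesn't fit.
February 2025 ends with Tuesday February 25, 2025.
Last Tuesday of March 2025: March 25, 2025.
Last Tuesday of April 2025: April 29, 2025.

April 29, 2025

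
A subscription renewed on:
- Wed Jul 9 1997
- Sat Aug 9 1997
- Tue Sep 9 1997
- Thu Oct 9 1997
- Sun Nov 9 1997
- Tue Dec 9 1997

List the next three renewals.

Fri Jan 9 1998, Mon Feb 9 1998, Mon Mar 9 1998

Each date is the 9th; the gaps (31, 31, 30, 31, 30) track the month lengths.
The rule is the 9th of each month.
Next: January 1998 → Fri Jan 9 1998.
February 1998: Mon Feb 9 1998.
March 1998: Mon Mar 9 1998.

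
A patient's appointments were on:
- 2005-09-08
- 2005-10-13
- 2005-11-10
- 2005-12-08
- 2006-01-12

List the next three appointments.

These are Thursdays at 28- or 35-day spacing (35, 28, 28, 35).
The pattern: 2nd Thursday of the month.
February 2006 — 2nd Thursday is 2006-02-09.
March 2006 — 2nd Thursday is 2006-03-09.
April 2006 — 2nd Thursday is 2006-04-13.

2006-02-09, 2006-03-09, 2006-04-13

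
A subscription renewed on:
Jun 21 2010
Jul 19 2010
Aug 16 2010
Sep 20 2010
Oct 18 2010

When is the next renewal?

Nov 15 2010

These are Mondays at 28- or 35-day spacing (28, 28, 35, 28).
The pattern: 3rd Monday of the month.
November 2010 — 3rd Monday is Nov 15 2010.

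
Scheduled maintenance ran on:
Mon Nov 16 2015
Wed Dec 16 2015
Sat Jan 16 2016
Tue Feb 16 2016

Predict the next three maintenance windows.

Wed Mar 16 2016, Sat Apr 16 2016, Mon May 16 2016

The day-of-month is always 16 (30, 31, 31 days between events).
So this recurs on the 16th of each month.
March 2016: Wed Mar 16 2016.
Next: April 2016 → Sat Apr 16 2016.
May 2016: Mon May 16 2016.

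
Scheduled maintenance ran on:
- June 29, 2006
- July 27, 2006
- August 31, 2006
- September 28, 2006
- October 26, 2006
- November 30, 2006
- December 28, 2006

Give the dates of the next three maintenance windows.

January 25, 2007; February 22, 2007; March 29, 2007

Every date is a Thursday; gaps 28, 35, 28, 28, 35, 28 days.
Each is the last Thursday of its month (at least one falls on the 29th or later, ruling out '4th Thursday').
January 2007 ends with Thursday January 25, 2007.
Last Thursday of February 2007: February 22, 2007.
Last Thursday of March 2007: March 29, 2007.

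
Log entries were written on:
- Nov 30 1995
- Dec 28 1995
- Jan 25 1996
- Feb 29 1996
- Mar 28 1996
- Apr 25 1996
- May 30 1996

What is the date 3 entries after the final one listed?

Every date is a Thursday; gaps 28, 28, 35, 28, 28, 35 days.
Each is the last Thursday of its month (at least one falls on the 29th or later, ruling out '4th Thursday').
June 1996 ends with Thursday Jun 27 1996.
July 1996 ends with Thursday Jul 25 1996.
August 1996 ends with Thursday Aug 29 1996.

Aug 29 1996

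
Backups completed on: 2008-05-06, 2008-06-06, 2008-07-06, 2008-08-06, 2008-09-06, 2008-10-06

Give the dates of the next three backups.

The day-of-month is always 6 (31, 30, 31, 31, 30 days between events).
So this recurs on the 6th of each month.
Next: November 2008 → 2008-11-06.
December 2008: 2008-12-06.
Next: January 2009 → 2009-01-06.

2008-11-06, 2008-12-06, 2009-01-06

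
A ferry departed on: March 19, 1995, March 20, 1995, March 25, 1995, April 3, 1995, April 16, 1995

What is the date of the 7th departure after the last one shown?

Gaps: 1, 5, 9, 13 days — each gap is 4 larger than the previous one.
Next gap: 17 days. April 16, 1995 + 17 days = May 3, 1995.
Next gap: 21 days. May 3, 1995 + 21 days = May 24, 1995.
Next gap: 25 days. May 24, 1995 + 25 days = June 18, 1995.
Next gap: 29 days. June 18, 1995 + 29 days = July 17, 1995.
Next gap: 33 days. July 17, 1995 + 33 days = August 19, 1995.
Next gap: 37 days. August 19, 1995 + 37 days = September 25, 1995.
Next gap: 41 days. September 25, 1995 + 41 days = November 5, 1995.

November 5, 1995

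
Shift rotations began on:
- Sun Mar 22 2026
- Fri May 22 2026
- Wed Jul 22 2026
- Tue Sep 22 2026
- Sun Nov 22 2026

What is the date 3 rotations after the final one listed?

Gaps: 61, 61, 62, 61 days — not constant. Every event is on the 22nd of the month.
Pattern: the 22nd of every 2 months.
Next: January 2027 → Fri Jan 22 2027.
March 2027: Mon Mar 22 2027.
Next: May 2027 → Sat May 22 2027.

Sat May 22 2027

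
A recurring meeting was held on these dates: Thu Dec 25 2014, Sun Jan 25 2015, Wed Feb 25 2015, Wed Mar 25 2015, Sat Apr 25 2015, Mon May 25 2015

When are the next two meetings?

Thu Jun 25 2015, Sat Jul 25 2015

Each date is the 25th; the gaps (31, 31, 28, 31, 30) track the month lengths.
The rule is the 25th of each month.
June 2015: Thu Jun 25 2015.
July 2015: Sat Jul 25 2015.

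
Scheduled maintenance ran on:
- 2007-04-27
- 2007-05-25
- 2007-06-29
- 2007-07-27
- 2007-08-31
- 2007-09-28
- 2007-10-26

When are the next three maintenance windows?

2007-11-30, 2007-12-28, 2008-01-25

All Fridays; the gaps (28, 35, 28, 35, 28, 28) vary with month length.
This is the last Friday of each month.
Last Friday of November 2007: 2007-11-30.
December 2007 ends with Friday 2007-12-28.
January 2008 ends with Friday 2008-01-25.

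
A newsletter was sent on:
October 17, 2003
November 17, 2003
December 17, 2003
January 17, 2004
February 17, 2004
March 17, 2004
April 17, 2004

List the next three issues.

May 17, 2004; June 17, 2004; July 17, 2004

Gaps: 31, 30, 31, 31, 29, 31 days — not constant. Every event is on the 17th of the month.
Pattern: the 17th of each month.
May 2004: May 17, 2004.
Next: June 2004 → June 17, 2004.
Next: July 2004 → July 17, 2004.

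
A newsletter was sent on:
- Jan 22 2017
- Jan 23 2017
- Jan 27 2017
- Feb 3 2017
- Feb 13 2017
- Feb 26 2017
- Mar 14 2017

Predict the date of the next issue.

Gaps: 1, 4, 7, 10, 13, 16 days — each gap is 3 larger than the previous one.
Next gap: 19 days. Mar 14 2017 + 19 days = Apr 2 2017.

Apr 2 2017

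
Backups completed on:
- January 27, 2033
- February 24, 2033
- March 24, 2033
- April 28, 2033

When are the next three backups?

All dates are Thursdays, 28, 28, 35 days apart.
Specifically, the 4th Thursday of each month.
4th Thursday of May 2033: May 26, 2033.
4th Thursday of June 2033: June 23, 2033.
July 2033 — 4th Thursday is July 28, 2033.

May 26, 2033; June 23, 2033; July 28, 2033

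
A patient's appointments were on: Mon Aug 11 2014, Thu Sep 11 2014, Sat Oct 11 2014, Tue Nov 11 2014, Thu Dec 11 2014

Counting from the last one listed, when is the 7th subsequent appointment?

Sat Jul 11 2015

The day-of-month is always 11 (31, 30, 31, 30 days between events).
So this recurs on the 11th of each month.
January 2015: Sun Jan 11 2015.
Next: February 2015 → Wed Feb 11 2015.
Next: March 2015 → Wed Mar 11 2015.
April 2015: Sat Apr 11 2015.
Next: May 2015 → Mon May 11 2015.
June 2015: Thu Jun 11 2015.
Next: July 2015 → Sat Jul 11 2015.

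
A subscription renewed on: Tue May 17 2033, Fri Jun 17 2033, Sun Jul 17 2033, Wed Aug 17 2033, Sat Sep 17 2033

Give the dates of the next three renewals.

Mon Oct 17 2033, Thu Nov 17 2033, Sat Dec 17 2033

Gaps: 31, 30, 31, 31 days — not constant. Every event is on the 17th of the month.
Pattern: the 17th of each month.
Next: October 2033 → Mon Oct 17 2033.
November 2033: Thu Nov 17 2033.
December 2033: Sat Dec 17 2033.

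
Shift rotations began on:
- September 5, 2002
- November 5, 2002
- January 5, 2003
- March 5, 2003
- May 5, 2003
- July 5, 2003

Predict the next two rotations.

Gaps: 61, 61, 59, 61, 61 days — not constant. Every event is on the 5th of the month.
Pattern: the 5th of every 2 months.
September 2003: September 5, 2003.
Next: November 2003 → November 5, 2003.

September 5, 2003; November 5, 2003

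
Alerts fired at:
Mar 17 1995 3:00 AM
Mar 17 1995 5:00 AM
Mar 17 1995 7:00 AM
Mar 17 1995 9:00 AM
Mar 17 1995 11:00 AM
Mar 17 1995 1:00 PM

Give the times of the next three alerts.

Mar 17 1995 3:00 PM, Mar 17 1995 5:00 PM, Mar 17 1995 7:00 PM

Spacing: 2, 2, 2, 2, 2 h — constant 2 h.
Mar 17 1995 1:00 PM + 2 h = Mar 17 1995 3:00 PM.
Mar 17 1995 3:00 PM + 2 h = Mar 17 1995 5:00 PM.
Mar 17 1995 5:00 PM + 2 h = Mar 17 1995 7:00 PM.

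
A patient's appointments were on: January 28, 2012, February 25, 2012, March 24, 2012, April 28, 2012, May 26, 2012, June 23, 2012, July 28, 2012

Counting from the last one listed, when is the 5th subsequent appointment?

December 22, 2012

All dates are Saturdays, 28, 28, 35, 28, 28, 35 days apart.
Specifically, the 4th Saturday of each month.
August 2012 — 4th Saturday is August 25, 2012.
September 2012 — 4th Saturday is September 22, 2012.
4th Saturday of October 2012: October 27, 2012.
November 2012 — 4th Saturday is November 24, 2012.
4th Saturday of December 2012: December 22, 2012.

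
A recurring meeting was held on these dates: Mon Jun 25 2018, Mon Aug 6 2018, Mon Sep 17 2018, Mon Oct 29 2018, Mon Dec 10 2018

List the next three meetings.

Mon Jan 21 2019, Mon Mar 4 2019, Mon Apr 15 2019

Gaps between consecutive events: 42, 42, 42, 42 days — a constant 42-day interval.
Mon Dec 10 2018 + 42 days = Mon Jan 21 2019.
Mon Jan 21 2019 + 42 days = Mon Mar 4 2019.
Mon Mar 4 2019 + 42 days = Mon Apr 15 2019.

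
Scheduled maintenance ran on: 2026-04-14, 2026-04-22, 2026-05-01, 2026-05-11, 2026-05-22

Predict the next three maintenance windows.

2026-06-03, 2026-06-16, 2026-06-30

Gaps: 8, 9, 10, 11 days — each gap is 1 larger than the previous one.
Next gap: 12 days. 2026-05-22 + 12 days = 2026-06-03.
Next gap: 13 days. 2026-06-03 + 13 days = 2026-06-16.
Next gap: 14 days. 2026-06-16 + 14 days = 2026-06-30.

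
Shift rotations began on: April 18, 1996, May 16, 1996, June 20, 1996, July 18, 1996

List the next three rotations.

These are Thursdays at 28- or 35-day spacing (28, 35, 28).
The pattern: 3rd Thursday of the month.
3rd Thursday of August 1996: August 15, 1996.
September 1996 — 3rd Thursday is September 19, 1996.
3rd Thursday of October 1996: October 17, 1996.

August 15, 1996; September 19, 1996; October 17, 1996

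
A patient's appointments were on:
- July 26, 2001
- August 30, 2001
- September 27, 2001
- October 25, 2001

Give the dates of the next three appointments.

November 29, 2001; December 27, 2001; January 31, 2002

All Thursdays; the gaps (35, 28, 28) vary with month length.
This is the last Thursday of each month.
Last Thursday of November 2001: November 29, 2001.
December 2001 ends with Thursday December 27, 2001.
January 2002 ends with Thursday January 31, 2002.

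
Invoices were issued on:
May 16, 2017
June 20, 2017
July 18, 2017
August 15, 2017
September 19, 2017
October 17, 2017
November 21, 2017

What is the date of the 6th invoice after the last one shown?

Gaps: 35, 28, 28, 35, 28, 35 days — a mix of 28 and 35. Every date is a Tuesday.
Each is the 3rd Tuesday of its month.
3rd Tuesday of December 2017: December 19, 2017.
3rd Tuesday of January 2018: January 16, 2018.
February 2018 — 3rd Tuesday is February 20, 2018.
3rd Tuesday of March 2018: March 20, 2018.
April 2018 — 3rd Tuesday is April 17, 2018.
May 2018 — 3rd Tuesday is May 15, 2018.

May 15, 2018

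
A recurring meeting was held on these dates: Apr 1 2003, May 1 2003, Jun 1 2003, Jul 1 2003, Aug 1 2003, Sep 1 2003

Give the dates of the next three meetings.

Oct 1 2003, Nov 1 2003, Dec 1 2003

Each date is the 1st; the gaps (30, 31, 30, 31, 31) track the month lengths.
The rule is the 1st of each month.
October 2003: Oct 1 2003.
November 2003: Nov 1 2003.
Next: December 2003 → Dec 1 2003.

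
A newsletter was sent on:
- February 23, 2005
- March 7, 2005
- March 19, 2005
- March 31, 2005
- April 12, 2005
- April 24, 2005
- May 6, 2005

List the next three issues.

May 18, 2005; May 30, 2005; June 11, 2005

The spacing is 12, 12, 12, 12, 12, 12 days — always 12 days.
May 6, 2005 + 12 days = May 18, 2005.
May 18, 2005 + 12 days = May 30, 2005.
May 30, 2005 + 12 days = June 11, 2005.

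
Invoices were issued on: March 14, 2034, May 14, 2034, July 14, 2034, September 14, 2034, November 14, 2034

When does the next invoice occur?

January 14, 2035

Each date is the 14th; the gaps (61, 61, 62, 61) track the month lengths.
The rule is the 14th of every 2 months.
Next: January 2035 → January 14, 2035.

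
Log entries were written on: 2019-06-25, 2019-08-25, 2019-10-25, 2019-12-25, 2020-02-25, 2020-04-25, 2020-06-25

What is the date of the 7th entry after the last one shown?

2021-08-25

Gaps: 61, 61, 61, 62, 60, 61 days — not constant. Every event is on the 25th of the month.
Pattern: the 25th of every 2 months.
Next: August 2020 → 2020-08-25.
Next: October 2020 → 2020-10-25.
Next: December 2020 → 2020-12-25.
February 2021: 2021-02-25.
Next: April 2021 → 2021-04-25.
June 2021: 2021-06-25.
Next: August 2021 → 2021-08-25.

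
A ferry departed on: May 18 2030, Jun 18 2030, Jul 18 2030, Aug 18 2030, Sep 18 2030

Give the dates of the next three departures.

Oct 18 2030, Nov 18 2030, Dec 18 2030

Gaps: 31, 30, 31, 31 days — not constant. Every event is on the 18th of the month.
Pattern: the 18th of each month.
Next: October 2030 → Oct 18 2030.
November 2030: Nov 18 2030.
Next: December 2030 → Dec 18 2030.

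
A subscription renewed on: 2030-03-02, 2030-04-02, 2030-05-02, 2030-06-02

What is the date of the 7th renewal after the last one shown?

2031-01-02

The day-of-month is always 2 (31, 30, 31 days between events).
So this recurs on the 2nd of each month.
July 2030: 2030-07-02.
August 2030: 2030-08-02.
Next: September 2030 → 2030-09-02.
Next: October 2030 → 2030-10-02.
November 2030: 2030-11-02.
Next: December 2030 → 2030-12-02.
January 2031: 2031-01-02.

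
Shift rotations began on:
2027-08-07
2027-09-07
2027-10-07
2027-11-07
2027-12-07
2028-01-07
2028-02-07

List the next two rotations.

Each date is the 7th; the gaps (31, 30, 31, 30, 31, 31) track the month lengths.
The rule is the 7th of each month.
Next: March 2028 → 2028-03-07.
Next: April 2028 → 2028-04-07.

2028-03-07, 2028-04-07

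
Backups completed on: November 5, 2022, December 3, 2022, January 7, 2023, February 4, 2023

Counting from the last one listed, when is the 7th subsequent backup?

September 2, 2023

All dates are Saturdays, 28, 35, 28 days apart.
Specifically, the 1st Saturday of each month.
1st Saturday of March 2023: March 4, 2023.
1st Saturday of April 2023: April 1, 2023.
May 2023 — 1st Saturday is May 6, 2023.
June 2023 — 1st Saturday is June 3, 2023.
July 2023 — 1st Saturday is July 1, 2023.
August 2023 — 1st Saturday is August 5, 2023.
September 2023 — 1st Saturday is September 2, 2023.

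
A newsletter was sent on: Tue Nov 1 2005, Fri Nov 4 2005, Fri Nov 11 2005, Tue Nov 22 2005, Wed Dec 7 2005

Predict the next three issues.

Intervals are 3, 7, 11, 15 days — an arithmetic progression with common difference 4.
Next gap: 19 days. Wed Dec 7 2005 + 19 days = Mon Dec 26 2005.
Next gap: 23 days. Mon Dec 26 2005 + 23 days = Wed Jan 18 2006.
Next gap: 27 days. Wed Jan 18 2006 + 27 days = Tue Feb 14 2006.

Mon Dec 26 2005, Wed Jan 18 2006, Tue Feb 14 2006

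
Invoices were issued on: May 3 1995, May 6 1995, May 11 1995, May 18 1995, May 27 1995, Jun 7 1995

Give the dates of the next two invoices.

Intervals are 3, 5, 7, 9, 11 days — an arithmetic progression with common difference 2.
Next gap: 13 days. Jun 7 1995 + 13 days = Jun 20 1995.
Next gap: 15 days. Jun 20 1995 + 15 days = Jul 5 1995.

Jun 20 1995, Jul 5 1995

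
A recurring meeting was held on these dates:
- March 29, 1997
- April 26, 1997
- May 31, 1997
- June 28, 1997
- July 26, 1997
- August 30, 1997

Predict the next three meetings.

September 27, 1997; October 25, 1997; November 29, 1997

All Saturdays; the gaps (28, 35, 28, 28, 35) vary with month length.
This is the last Saturday of each month.
September 1997 ends with Saturday September 27, 1997.
October 1997 ends with Saturday October 25, 1997.
November 1997 ends with Saturday November 29, 1997.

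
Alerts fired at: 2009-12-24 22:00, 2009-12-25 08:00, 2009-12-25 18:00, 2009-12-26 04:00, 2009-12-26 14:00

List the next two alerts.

Gaps: 10, 10, 10, 10 hours — each event is 10 hours after the previous one.
2009-12-26 14:00 + 10 h = 2009-12-27 00:00.
2009-12-27 00:00 + 10 h = 2009-12-27 10:00.

2009-12-27 00:00, 2009-12-27 10:00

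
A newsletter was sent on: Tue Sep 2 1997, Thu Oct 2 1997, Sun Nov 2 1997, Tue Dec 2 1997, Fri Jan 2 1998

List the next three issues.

Gaps: 30, 31, 30, 31 days — not constant. Every event is on the 2nd of the month.
Pattern: the 2nd of each month.
February 1998: Mon Feb 2 1998.
Next: March 1998 → Mon Mar 2 1998.
April 1998: Thu Apr 2 1998.

Mon Feb 2 1998, Mon Mar 2 1998, Thu Apr 2 1998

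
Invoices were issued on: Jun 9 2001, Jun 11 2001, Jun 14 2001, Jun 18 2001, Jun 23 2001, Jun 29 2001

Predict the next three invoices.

Gaps: 2, 3, 4, 5, 6 days — each gap is 1 larger than the previous one.
Next gap: 7 days. Jun 29 2001 + 7 days = Jul 6 2001.
Next gap: 8 days. Jul 6 2001 + 8 days = Jul 14 2001.
Next gap: 9 days. Jul 14 2001 + 9 days = Jul 23 2001.

Jul 6 2001, Jul 14 2001, Jul 23 2001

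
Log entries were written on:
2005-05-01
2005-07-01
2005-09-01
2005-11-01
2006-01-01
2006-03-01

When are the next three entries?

The day-of-month is always 1 (61, 62, 61, 61, 59 days between events).
So this recurs on the 1st of every 2 months.
May 2006: 2006-05-01.
July 2006: 2006-07-01.
Next: September 2006 → 2006-09-01.

2006-05-01, 2006-07-01, 2006-09-01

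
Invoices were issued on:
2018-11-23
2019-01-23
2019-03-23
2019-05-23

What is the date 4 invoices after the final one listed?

2020-01-23

Each date is the 23rd; the gaps (61, 59, 61) track the month lengths.
The rule is the 23rd of every 2 months.
Next: July 2019 → 2019-07-23.
Next: September 2019 → 2019-09-23.
November 2019: 2019-11-23.
January 2020: 2020-01-23.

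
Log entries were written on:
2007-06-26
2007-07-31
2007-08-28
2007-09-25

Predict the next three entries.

Every date is a Tuesday; gaps 35, 28, 28 days.
Each is the last Tuesday of its month (at least one falls on the 29th or later, ruling out '4th Tuesday').
Last Tuesday of October 2007: 2007-10-30.
Last Tuesday of November 2007: 2007-11-27.
Last Tuesday of December 2007: 2007-12-25.

2007-10-30, 2007-11-27, 2007-12-25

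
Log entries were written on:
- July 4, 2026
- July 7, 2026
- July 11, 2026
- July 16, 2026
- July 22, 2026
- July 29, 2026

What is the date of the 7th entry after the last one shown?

October 14, 2026

The spacing grows by 1 each time: 3, 4, 5, 6, 7 days.
Next gap: 8 days. July 29, 2026 + 8 days = August 6, 2026.
Next gap: 9 days. August 6, 2026 + 9 days = August 15, 2026.
Next gap: 10 days. August 15, 2026 + 10 days = August 25, 2026.
Next gap: 11 days. August 25, 2026 + 11 days = September 5, 2026.
Next gap: 12 days. September 5, 2026 + 12 days = September 17, 2026.
Next gap: 13 days. September 17, 2026 + 13 days = September 30, 2026.
Next gap: 14 days. September 30, 2026 + 14 days = October 14, 2026.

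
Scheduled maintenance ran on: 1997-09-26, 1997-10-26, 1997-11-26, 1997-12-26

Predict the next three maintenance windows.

Each date is the 26th; the gaps (30, 31, 30) track the month lengths.
The rule is the 26th of each month.
Next: January 1998 → 1998-01-26.
February 1998: 1998-02-26.
March 1998: 1998-03-26.

1998-01-26, 1998-02-26, 1998-03-26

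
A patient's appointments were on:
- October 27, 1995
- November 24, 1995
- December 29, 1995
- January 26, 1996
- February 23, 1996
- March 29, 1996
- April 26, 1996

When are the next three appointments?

May 31, 1996; June 28, 1996; July 26, 1996

All Fridays; the gaps (28, 35, 28, 28, 35, 28) vary with month length.
This is the last Friday of each month.
Last Friday of May 1996: May 31, 1996.
Last Friday of June 1996: June 28, 1996.
July 1996 ends with Friday July 26, 1996.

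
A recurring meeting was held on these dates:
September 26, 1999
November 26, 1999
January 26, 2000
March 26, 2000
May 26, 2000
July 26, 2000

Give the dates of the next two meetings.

Gaps: 61, 61, 60, 61, 61 days — not constant. Every event is on the 26th of the month.
Pattern: the 26th of every 2 months.
September 2000: September 26, 2000.
Next: November 2000 → November 26, 2000.

September 26, 2000; November 26, 2000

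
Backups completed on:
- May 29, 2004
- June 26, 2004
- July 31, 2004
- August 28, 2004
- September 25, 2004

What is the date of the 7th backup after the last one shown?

These are Saturdays with 28, 35, 28, 28-day gaps.
Each is the final Saturday of its month — May 29, 2004 is past the 28th, so '4th Saturday' doesn't fit.
Last Saturday of October 2004: October 30, 2004.
November 2004 ends with Saturday November 27, 2004.
Last Saturday of December 2004: December 25, 2004.
January 2005 ends with Saturday January 29, 2005.
February 2005 ends with Saturday February 26, 2005.
March 2005 ends with Saturday March 26, 2005.
Last Saturday of April 2005: April 30, 2005.

April 30, 2005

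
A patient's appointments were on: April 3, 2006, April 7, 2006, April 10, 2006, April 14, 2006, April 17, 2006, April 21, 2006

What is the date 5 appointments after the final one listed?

May 8, 2006

Gaps: 4, 3, 4, 3, 4 days — not constant, but cyclic with period 2.
The events fall on every Monday and Friday.
Next Monday: April 24, 2006.
Next Friday: April 28, 2006.
The following Monday is May 1, 2006.
The following Friday is May 5, 2006.
Next Monday: May 8, 2006.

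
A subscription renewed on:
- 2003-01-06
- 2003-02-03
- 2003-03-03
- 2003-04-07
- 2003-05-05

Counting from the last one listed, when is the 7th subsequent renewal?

These are Mondays at 28- or 35-day spacing (28, 28, 35, 28).
The pattern: 1st Monday of the month.
June 2003 — 1st Monday is 2003-06-02.
1st Monday of July 2003: 2003-07-07.
1st Monday of August 2003: 2003-08-04.
1st Monday of September 2003: 2003-09-01.
1st Monday of October 2003: 2003-10-06.
1st Monday of November 2003: 2003-11-03.
1st Monday of December 2003: 2003-12-01.

2003-12-01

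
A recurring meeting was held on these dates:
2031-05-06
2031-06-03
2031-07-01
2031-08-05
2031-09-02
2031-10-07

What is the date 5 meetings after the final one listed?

2032-03-02

Gaps: 28, 28, 35, 28, 35 days — a mix of 28 and 35. Every date is a Tuesday.
Each is the 1st Tuesday of its month.
November 2031 — 1st Tuesday is 2031-11-04.
1st Tuesday of December 2031: 2031-12-02.
January 2032 — 1st Tuesday is 2032-01-06.
February 2032 — 1st Tuesday is 2032-02-03.
1st Tuesday of March 2032: 2032-03-02.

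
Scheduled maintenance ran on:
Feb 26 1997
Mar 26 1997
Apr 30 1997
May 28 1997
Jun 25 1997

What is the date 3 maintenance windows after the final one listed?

All Wednesdays; the gaps (28, 35, 28, 28) vary with month length.
This is the last Wednesday of each month.
July 1997 ends with Wednesday Jul 30 1997.
August 1997 ends with Wednesday Aug 27 1997.
September 1997 ends with Wednesday Sep 24 1997.

Sep 24 1997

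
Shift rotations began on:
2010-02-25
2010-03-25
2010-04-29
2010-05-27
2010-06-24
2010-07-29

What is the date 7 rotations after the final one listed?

2011-02-24

Every date is a Thursday; gaps 28, 35, 28, 28, 35 days.
Each is the last Thursday of its month (at least one falls on the 29th or later, ruling out '4th Thursday').
Last Thursday of August 2010: 2010-08-26.
September 2010 ends with Thursday 2010-09-30.
Last Thursday of October 2010: 2010-10-28.
Last Thursday of November 2010: 2010-11-25.
December 2010 ends with Thursday 2010-12-30.
January 2011 ends with Thursday 2011-01-27.
February 2011 ends with Thursday 2011-02-24.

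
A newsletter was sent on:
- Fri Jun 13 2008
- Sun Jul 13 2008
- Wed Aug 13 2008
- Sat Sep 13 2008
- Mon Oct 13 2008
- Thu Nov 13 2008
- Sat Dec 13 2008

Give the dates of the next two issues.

Each date is the 13th; the gaps (30, 31, 31, 30, 31, 30) track the month lengths.
The rule is the 13th of each month.
Next: January 2009 → Tue Jan 13 2009.
February 2009: Fri Feb 13 2009.

Tue Jan 13 2009, Fri Feb 13 2009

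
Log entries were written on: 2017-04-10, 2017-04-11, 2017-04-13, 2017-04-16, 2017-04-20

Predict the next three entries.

2017-04-25, 2017-05-01, 2017-05-08

Gaps: 1, 2, 3, 4 days — each gap is 1 larger than the previous one.
Next gap: 5 days. 2017-04-20 + 5 days = 2017-04-25.
Next gap: 6 days. 2017-04-25 + 6 days = 2017-05-01.
Next gap: 7 days. 2017-05-01 + 7 days = 2017-05-08.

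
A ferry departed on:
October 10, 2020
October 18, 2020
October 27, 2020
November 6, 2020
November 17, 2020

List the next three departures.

November 29, 2020; December 12, 2020; December 26, 2020

Intervals are 8, 9, 10, 11 days — an arithmetic progression with common difference 1.
Next gap: 12 days. November 17, 2020 + 12 days = November 29, 2020.
Next gap: 13 days. November 29, 2020 + 13 days = December 12, 2020.
Next gap: 14 days. December 12, 2020 + 14 days = December 26, 2020.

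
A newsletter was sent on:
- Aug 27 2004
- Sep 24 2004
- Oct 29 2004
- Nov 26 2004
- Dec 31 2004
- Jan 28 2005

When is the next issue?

All Fridays; the gaps (28, 35, 28, 35, 28) vary with month length.
This is the last Friday of each month.
February 2005 ends with Friday Feb 25 2005.

Feb 25 2005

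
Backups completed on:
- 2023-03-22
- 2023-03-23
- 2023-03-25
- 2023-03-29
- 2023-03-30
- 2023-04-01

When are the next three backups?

The gap pattern 1, 2, 4, 1, 2 repeats every 3 events.
These are the Wednesdays, Thursdays and Saturdays of each week.
Next Wednesday: 2023-04-05.
Next Thursday: 2023-04-06.
The following Saturday is 2023-04-08.

2023-04-05, 2023-04-06, 2023-04-08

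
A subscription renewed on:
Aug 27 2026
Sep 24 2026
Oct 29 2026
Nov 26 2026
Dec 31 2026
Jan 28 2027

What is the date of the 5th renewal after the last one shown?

All Thursdays; the gaps (28, 35, 28, 35, 28) vary with month length.
This is the last Thursday of each month.
Last Thursday of February 2027: Feb 25 2027.
Last Thursday of March 2027: Mar 25 2027.
Last Thursday of April 2027: Apr 29 2027.
May 2027 ends with Thursday May 27 2027.
June 2027 ends with Thursday Jun 24 2027.

Jun 24 2027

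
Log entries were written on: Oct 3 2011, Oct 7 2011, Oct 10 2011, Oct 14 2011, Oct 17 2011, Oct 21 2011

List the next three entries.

Oct 24 2011, Oct 28 2011, Oct 31 2011

Gaps: 4, 3, 4, 3, 4 days — not constant, but cyclic with period 2.
The events fall on every Monday and Friday.
Next Monday: Oct 24 2011.
Next Friday: Oct 28 2011.
The following Monday is Oct 31 2011.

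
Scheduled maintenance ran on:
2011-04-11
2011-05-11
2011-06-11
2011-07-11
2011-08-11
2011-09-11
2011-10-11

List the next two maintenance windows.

The day-of-month is always 11 (30, 31, 30, 31, 31, 30 days between events).
So this recurs on the 11th of each month.
Next: November 2011 → 2011-11-11.
December 2011: 2011-12-11.

2011-11-11, 2011-12-11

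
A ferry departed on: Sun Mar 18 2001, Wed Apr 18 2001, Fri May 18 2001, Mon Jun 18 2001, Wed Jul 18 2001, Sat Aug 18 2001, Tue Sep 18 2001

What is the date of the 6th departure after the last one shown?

Mon Mar 18 2002

Gaps: 31, 30, 31, 30, 31, 31 days — not constant. Every event is on the 18th of the month.
Pattern: the 18th of each month.
October 2001: Thu Oct 18 2001.
November 2001: Sun Nov 18 2001.
December 2001: Tue Dec 18 2001.
Next: January 2002 → Fri Jan 18 2002.
February 2002: Mon Feb 18 2002.
March 2002: Mon Mar 18 2002.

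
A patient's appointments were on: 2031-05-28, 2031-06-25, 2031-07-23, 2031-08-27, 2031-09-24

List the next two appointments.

Gaps: 28, 28, 35, 28 days — a mix of 28 and 35. Every date is a Wednesday.
Each is the 4th Wednesday of its month.
October 2031 — 4th Wednesday is 2031-10-22.
4th Wednesday of November 2031: 2031-11-26.

2031-10-22, 2031-11-26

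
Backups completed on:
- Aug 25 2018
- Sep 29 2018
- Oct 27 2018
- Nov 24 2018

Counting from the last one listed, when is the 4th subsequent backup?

Every date is a Saturday; gaps 35, 28, 28 days.
Each is the last Saturday of its month (at least one falls on the 29th or later, ruling out '4th Saturday').
Last Saturday of December 2018: Dec 29 2018.
January 2019 ends with Saturday Jan 26 2019.
February 2019 ends with Saturday Feb 23 2019.
Last Saturday of March 2019: Mar 30 2019.

Mar 30 2019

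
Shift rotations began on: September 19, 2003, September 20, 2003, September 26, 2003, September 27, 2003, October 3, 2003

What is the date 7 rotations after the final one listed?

The gap pattern 1, 6, 1, 6 repeats every 2 events.
These are the Fridays and Saturdays of each week.
Next Saturday: October 4, 2003.
Next Friday: October 10, 2003.
Next Saturday: October 11, 2003.
Next Friday: October 17, 2003.
The following Saturday is October 18, 2003.
The following Friday is October 24, 2003.
Next Saturday: October 25, 2003.

October 25, 2003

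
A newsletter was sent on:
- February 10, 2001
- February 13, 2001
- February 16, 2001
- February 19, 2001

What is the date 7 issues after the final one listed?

Every event comes 3 days after the last (3, 3, 3).
February 19, 2001 + 3 days = February 22, 2001.
February 22, 2001 + 3 days = February 25, 2001.
February 25, 2001 + 3 days = February 28, 2001.
February 28, 2001 + 3 days = March 3, 2001.
March 3, 2001 + 3 days = March 6, 2001.
March 6, 2001 + 3 days = March 9, 2001.
March 9, 2001 + 3 days = March 12, 2001.

March 12, 2001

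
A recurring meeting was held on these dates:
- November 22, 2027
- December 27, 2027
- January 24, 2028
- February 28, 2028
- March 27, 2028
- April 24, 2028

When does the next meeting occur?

These are Mondays at 28- or 35-day spacing (35, 28, 35, 28, 28).
The pattern: 4th Monday of the month.
May 2028 — 4th Monday is May 22, 2028.

May 22, 2028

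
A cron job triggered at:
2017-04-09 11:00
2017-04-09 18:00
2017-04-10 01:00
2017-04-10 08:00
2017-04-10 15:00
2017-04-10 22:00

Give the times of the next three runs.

2017-04-11 05:00, 2017-04-11 12:00, 2017-04-11 19:00

The interval is a steady 7 hours (7, 7, 7, 7, 7).
2017-04-10 22:00 + 7 h = 2017-04-11 05:00.
2017-04-11 05:00 + 7 h = 2017-04-11 12:00.
2017-04-11 12:00 + 7 h = 2017-04-11 19:00.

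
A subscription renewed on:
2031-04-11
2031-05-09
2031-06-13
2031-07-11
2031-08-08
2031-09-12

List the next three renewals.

All dates are Fridays, 28, 35, 28, 28, 35 days apart.
Specifically, the 2nd Friday of each month.
October 2031 — 2nd Friday is 2031-10-10.
November 2031 — 2nd Friday is 2031-11-14.
2nd Friday of December 2031: 2031-12-12.

2031-10-10, 2031-11-14, 2031-12-12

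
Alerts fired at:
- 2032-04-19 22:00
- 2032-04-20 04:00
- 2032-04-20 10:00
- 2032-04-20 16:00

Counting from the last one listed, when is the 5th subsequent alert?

2032-04-21 22:00

The interval is a steady 6 hours (6, 6, 6).
2032-04-20 16:00 + 6 h = 2032-04-20 22:00.
2032-04-20 22:00 + 6 h = 2032-04-21 04:00.
2032-04-21 04:00 + 6 h = 2032-04-21 10:00.
2032-04-21 10:00 + 6 h = 2032-04-21 16:00.
2032-04-21 16:00 + 6 h = 2032-04-21 22:00.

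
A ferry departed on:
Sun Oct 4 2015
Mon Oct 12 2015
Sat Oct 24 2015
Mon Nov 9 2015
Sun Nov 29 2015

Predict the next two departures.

Wed Dec 23 2015, Wed Jan 20 2016

Gaps: 8, 12, 16, 20 days — each gap is 4 larger than the previous one.
Next gap: 24 days. Sun Nov 29 2015 + 24 days = Wed Dec 23 2015.
Next gap: 28 days. Wed Dec 23 2015 + 28 days = Wed Jan 20 2016.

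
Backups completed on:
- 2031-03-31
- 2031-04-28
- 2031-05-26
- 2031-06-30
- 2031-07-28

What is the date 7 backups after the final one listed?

2032-02-23

These are Mondays with 28, 28, 35, 28-day gaps.
Each is the final Monday of its month — 2031-03-31 is past the 28th, so '4th Monday' doesn't fit.
August 2031 ends with Monday 2031-08-25.
September 2031 ends with Monday 2031-09-29.
Last Monday of October 2031: 2031-10-27.
Last Monday of November 2031: 2031-11-24.
Last Monday of December 2031: 2031-12-29.
January 2032 ends with Monday 2032-01-26.
Last Monday of February 2032: 2032-02-23.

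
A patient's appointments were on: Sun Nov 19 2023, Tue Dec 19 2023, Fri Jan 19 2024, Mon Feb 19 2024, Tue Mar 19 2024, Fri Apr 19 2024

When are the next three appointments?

Gaps: 30, 31, 31, 29, 31 days — not constant. Every event is on the 19th of the month.
Pattern: the 19th of each month.
Next: May 2024 → Sun May 19 2024.
Next: June 2024 → Wed Jun 19 2024.
Next: July 2024 → Fri Jul 19 2024.

Sun May 19 2024, Wed Jun 19 2024, Fri Jul 19 2024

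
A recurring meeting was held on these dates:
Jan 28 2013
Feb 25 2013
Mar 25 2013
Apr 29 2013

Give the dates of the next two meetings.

Every date is a Monday; gaps 28, 28, 35 days.
Each is the last Monday of its month (at least one falls on the 29th or later, ruling out '4th Monday').
May 2013 ends with Monday May 27 2013.
Last Monday of June 2013: Jun 24 2013.

May 27 2013, Jun 24 2013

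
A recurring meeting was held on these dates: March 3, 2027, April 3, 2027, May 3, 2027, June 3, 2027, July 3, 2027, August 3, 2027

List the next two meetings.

Gaps: 31, 30, 31, 30, 31 days — not constant. Every event is on the 3rd of the month.
Pattern: the 3rd of each month.
September 2027: September 3, 2027.
October 2027: October 3, 2027.

September 3, 2027; October 3, 2027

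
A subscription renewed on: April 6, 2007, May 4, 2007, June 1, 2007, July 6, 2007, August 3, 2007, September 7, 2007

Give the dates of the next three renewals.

Gaps: 28, 28, 35, 28, 35 days — a mix of 28 and 35. Every date is a Friday.
Each is the 1st Friday of its month.
1st Friday of October 2007: October 5, 2007.
November 2007 — 1st Friday is November 2, 2007.
December 2007 — 1st Friday is December 7, 2007.

October 5, 2007; November 2, 2007; December 7, 2007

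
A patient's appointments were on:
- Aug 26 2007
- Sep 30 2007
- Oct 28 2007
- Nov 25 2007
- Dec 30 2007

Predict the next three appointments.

All Sundays; the gaps (35, 28, 28, 35) vary with month length.
This is the last Sunday of each month.
January 2008 ends with Sunday Jan 27 2008.
Last Sunday of February 2008: Feb 24 2008.
Last Sunday of March 2008: Mar 30 2008.

Jan 27 2008, Feb 24 2008, Mar 30 2008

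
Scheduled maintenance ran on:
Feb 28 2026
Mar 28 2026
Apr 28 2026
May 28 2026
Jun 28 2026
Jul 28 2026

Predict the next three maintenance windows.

Aug 28 2026, Sep 28 2026, Oct 28 2026

The day-of-month is always 28 (28, 31, 30, 31, 30 days between events).
So this recurs on the 28th of each month.
August 2026: Aug 28 2026.
Next: September 2026 → Sep 28 2026.
Next: October 2026 → Oct 28 2026.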